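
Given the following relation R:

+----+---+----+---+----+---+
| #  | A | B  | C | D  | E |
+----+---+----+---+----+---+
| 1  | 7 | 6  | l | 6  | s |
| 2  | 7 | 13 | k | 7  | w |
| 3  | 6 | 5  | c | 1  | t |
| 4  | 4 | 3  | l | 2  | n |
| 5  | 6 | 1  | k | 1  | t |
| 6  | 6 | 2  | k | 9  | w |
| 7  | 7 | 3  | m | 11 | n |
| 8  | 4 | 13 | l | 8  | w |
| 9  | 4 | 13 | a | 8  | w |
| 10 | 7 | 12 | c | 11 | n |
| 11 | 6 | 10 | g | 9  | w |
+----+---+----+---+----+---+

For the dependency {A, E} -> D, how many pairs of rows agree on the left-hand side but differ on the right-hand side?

0

(A=6, E=t): all 2 rows agree on D — 0 pairs.
(A=6, E=w): all 2 rows agree on D — 0 pairs.
(A=7, E=n): all 2 rows agree on D — 0 pairs.
(A=4, E=w): all 2 rows agree on D — 0 pairs.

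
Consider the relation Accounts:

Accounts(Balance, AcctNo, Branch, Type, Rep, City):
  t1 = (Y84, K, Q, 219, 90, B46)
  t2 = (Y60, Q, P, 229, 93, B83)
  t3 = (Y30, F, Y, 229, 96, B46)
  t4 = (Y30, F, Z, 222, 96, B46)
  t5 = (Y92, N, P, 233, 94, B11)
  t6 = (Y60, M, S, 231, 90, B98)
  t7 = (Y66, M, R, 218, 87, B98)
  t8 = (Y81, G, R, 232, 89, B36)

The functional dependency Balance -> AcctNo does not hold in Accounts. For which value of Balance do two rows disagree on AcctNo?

Balance=Y84: row 1 → AcctNo = K ✓
Balance=Y60: rows 2, 6 → AcctNo takes values {Q, M} — violation
Balance=Y30: rows 3, 4 → AcctNo = F, F ✓
Balance=Y92: row 5 → AcctNo = N ✓
Balance=Y66: row 7 → AcctNo = M ✓
Balance=Y81: row 8 → AcctNo = G ✓
The only Balance value with inconsistent AcctNo is Balance=Y60.

Y60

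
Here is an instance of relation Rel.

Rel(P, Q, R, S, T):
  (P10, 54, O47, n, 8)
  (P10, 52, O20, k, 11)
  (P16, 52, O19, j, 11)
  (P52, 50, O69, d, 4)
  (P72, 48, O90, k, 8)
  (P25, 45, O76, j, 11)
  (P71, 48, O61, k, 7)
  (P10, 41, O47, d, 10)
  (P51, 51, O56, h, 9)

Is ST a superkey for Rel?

No

Two distinct rows share (S=j, T=11), so ST does not determine every attribute — not a superkey.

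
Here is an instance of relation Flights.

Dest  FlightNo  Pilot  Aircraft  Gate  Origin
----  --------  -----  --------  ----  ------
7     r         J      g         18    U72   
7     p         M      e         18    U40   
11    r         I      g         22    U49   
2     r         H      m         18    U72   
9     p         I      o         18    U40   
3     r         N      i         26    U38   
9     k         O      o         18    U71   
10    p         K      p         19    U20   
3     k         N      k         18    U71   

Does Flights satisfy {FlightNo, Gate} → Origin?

Yes

(FlightNo=r, Gate=18): 2 rows → Origin = U72, U72 ✓
(FlightNo=p, Gate=18): 2 rows → Origin = U40, U40 ✓
(FlightNo=r, Gate=22): 1 row → Origin = U49 ✓
(FlightNo=r, Gate=26): 1 row → Origin = U38 ✓
(FlightNo=k, Gate=18): 2 rows → Origin = U71, U71 ✓
(FlightNo=p, Gate=19): 1 row → Origin = U20 ✓
Every {FlightNo, Gate} value is associated with a single Origin value, so {FlightNo, Gate} → Origin holds.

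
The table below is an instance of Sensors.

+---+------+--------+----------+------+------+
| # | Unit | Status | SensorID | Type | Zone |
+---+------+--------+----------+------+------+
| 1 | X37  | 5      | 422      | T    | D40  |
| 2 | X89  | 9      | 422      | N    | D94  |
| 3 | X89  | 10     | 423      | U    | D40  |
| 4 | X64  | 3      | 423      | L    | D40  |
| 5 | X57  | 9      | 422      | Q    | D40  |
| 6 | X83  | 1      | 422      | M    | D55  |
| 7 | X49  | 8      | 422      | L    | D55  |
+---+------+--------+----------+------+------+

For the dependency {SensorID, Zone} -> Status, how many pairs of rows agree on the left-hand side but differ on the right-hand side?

(SensorID=422, Zone=D40): violating pairs (1,5) — 1 pair.
(SensorID=423, Zone=D40): violating pairs (3,4) — 1 pair.
(SensorID=422, Zone=D55): violating pairs (6,7) — 1 pair.

3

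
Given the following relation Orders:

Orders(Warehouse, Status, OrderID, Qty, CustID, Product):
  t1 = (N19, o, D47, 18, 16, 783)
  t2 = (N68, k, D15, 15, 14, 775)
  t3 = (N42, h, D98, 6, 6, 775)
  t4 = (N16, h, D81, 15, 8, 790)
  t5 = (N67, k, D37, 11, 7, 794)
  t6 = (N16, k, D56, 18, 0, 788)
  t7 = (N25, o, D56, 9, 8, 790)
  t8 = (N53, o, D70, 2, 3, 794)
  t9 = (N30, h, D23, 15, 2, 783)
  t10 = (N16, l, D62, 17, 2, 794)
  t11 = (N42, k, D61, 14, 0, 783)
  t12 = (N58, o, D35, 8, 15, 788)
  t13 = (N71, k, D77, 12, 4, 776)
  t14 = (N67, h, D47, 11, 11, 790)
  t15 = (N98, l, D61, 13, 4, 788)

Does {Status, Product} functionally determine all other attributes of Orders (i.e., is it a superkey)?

No

Rows 4 and 14 have the same {Status, Product} value (Status=h, Product=790) but are distinct tuples, so {Status, Product} does not determine every attribute — not a superkey.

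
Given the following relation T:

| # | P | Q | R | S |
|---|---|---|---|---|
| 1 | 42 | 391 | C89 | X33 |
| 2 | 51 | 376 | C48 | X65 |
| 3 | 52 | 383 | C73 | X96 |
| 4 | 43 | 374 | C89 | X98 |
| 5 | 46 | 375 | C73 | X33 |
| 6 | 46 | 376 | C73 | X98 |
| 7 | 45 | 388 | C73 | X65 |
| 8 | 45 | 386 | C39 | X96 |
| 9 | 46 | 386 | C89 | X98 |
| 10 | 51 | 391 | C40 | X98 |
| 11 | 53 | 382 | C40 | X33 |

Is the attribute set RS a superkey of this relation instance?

Rows 4 and 9 have the same RS value (R=C89, S=X98) but are distinct tuples, so RS does not determine every attribute — not a superkey.

No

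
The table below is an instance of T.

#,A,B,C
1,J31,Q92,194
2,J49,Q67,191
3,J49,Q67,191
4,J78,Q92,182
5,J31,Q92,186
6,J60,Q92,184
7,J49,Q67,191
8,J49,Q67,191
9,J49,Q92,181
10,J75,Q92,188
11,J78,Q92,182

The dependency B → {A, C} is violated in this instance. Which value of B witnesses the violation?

B=Q92: rows 1, 4, 5, 6, 9, 10, 11 → {A,C} takes values {(J31, 194), (J78, 182), (J31, 186), (J60, 184), (J49, 181), (J75, 188)} — violation
B=Q67: rows 2, 3, 7, 8 → {A,C} = (J49, 191), (J49, 191), (J49, 191), (J49, 191) ✓
The only B value with inconsistent RHS is B=Q92.

Q92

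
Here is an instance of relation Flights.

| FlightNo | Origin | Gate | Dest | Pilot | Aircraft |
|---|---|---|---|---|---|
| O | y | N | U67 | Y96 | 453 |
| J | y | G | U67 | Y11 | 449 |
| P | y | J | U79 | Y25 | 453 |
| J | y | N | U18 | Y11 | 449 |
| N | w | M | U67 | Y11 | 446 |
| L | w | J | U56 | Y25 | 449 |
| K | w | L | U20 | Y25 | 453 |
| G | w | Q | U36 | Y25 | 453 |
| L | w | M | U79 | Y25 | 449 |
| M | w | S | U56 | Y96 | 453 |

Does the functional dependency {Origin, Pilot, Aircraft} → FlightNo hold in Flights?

No

(Origin=y, Pilot=Y96, Aircraft=453): 1 row → FlightNo = O ✓
(Origin=y, Pilot=Y11, Aircraft=449): 2 rows → FlightNo = J, J ✓
(Origin=y, Pilot=Y25, Aircraft=453): 1 row → FlightNo = P ✓
(Origin=w, Pilot=Y11, Aircraft=446): 1 row → FlightNo = N ✓
(Origin=w, Pilot=Y25, Aircraft=449): 2 rows → FlightNo = L, L ✓
(Origin=w, Pilot=Y25, Aircraft=453): 2 rows → FlightNo takes values {K, G} — violation
(Origin=w, Pilot=Y96, Aircraft=453): 1 row → FlightNo = M ✓
Two rows agree on {Origin, Pilot, Aircraft} but differ on FlightNo, so {Origin, Pilot, Aircraft} → FlightNo does not hold.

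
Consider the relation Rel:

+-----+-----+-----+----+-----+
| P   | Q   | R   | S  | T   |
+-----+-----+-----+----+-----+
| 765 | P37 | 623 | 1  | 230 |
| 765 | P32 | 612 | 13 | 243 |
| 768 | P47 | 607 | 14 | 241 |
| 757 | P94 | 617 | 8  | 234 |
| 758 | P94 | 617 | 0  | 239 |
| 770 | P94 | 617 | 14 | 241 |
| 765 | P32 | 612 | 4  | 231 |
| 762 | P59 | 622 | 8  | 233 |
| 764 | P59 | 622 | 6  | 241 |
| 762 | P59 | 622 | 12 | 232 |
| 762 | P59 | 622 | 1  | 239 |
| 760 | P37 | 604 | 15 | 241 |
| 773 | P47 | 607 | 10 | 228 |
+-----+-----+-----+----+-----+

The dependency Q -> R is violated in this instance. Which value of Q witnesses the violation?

Q=P37: 2 rows → R takes values {623, 604} — violation
Q=P32: 2 rows → R = 612, 612 ✓
Q=P47: 2 rows → R = 607, 607 ✓
Q=P94: 3 rows → R = 617, 617, 617 ✓
Q=P59: 4 rows → R = 622, 622, 622, 622 ✓
The only Q value with inconsistent R is Q=P37.

P37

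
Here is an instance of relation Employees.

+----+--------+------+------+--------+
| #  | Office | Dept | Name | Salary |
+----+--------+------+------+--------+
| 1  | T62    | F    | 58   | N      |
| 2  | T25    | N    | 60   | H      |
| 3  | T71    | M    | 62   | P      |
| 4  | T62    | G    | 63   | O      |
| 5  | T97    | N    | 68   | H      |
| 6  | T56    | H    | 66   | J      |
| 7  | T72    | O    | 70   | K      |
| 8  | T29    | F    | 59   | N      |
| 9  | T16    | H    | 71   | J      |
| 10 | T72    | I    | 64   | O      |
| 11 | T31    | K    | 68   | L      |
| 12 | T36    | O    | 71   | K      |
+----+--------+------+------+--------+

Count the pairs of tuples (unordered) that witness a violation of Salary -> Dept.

1

Salary=N: all 2 rows agree on Dept — 0 pairs.
Salary=H: all 2 rows agree on Dept — 0 pairs.
Salary=O: violating pairs (4,10) — 1 pair.
Salary=J: all 2 rows agree on Dept — 0 pairs.
Salary=K: all 2 rows agree on Dept — 0 pairs.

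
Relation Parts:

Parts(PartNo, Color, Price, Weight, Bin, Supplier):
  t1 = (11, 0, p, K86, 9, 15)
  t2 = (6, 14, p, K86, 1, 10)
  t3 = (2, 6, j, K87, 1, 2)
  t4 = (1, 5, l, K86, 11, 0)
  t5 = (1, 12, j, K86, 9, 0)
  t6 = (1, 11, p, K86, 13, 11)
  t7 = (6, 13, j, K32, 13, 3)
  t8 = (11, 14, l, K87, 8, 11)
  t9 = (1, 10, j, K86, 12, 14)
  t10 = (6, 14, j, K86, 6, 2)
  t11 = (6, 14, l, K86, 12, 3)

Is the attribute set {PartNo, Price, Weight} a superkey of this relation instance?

Rows 5 and 9 have the same {PartNo, Price, Weight} value (PartNo=1, Price=j, Weight=K86) but are distinct tuples, so {PartNo, Price, Weight} does not determine every attribute — not a superkey.

No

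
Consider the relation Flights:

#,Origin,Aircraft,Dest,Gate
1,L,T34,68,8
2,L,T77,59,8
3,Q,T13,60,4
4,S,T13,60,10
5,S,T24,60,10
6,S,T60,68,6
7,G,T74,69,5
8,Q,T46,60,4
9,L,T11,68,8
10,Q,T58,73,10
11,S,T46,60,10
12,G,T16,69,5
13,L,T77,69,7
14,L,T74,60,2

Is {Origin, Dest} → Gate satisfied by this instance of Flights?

(Origin=L, Dest=68): rows 1, 9 → Gate = 8, 8 ✓
(Origin=L, Dest=59): row 2 → Gate = 8 ✓
(Origin=Q, Dest=60): rows 3, 8 → Gate = 4, 4 ✓
(Origin=S, Dest=60): rows 4, 5, 11 → Gate = 10, 10, 10 ✓
(Origin=S, Dest=68): row 6 → Gate = 6 ✓
(Origin=G, Dest=69): rows 7, 12 → Gate = 5, 5 ✓
(Origin=Q, Dest=73): row 10 → Gate = 10 ✓
(Origin=L, Dest=69): row 13 → Gate = 7 ✓
(Origin=L, Dest=60): row 14 → Gate = 2 ✓
Every {Origin, Dest} value is associated with a single Gate value, so {Origin, Dest} → Gate holds.

Yes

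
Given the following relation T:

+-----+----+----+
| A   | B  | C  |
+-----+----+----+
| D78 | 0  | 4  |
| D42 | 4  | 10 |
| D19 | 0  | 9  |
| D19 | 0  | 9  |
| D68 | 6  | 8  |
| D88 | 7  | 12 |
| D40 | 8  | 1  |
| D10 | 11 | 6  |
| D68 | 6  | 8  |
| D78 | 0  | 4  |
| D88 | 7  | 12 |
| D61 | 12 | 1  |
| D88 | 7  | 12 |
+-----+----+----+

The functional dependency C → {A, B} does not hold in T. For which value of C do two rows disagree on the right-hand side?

1

C=4: 2 rows → {A,B} = (D78, 0), (D78, 0) ✓
C=10: 1 row → {A,B} = (D42, 4) ✓
C=9: 2 rows → {A,B} = (D19, 0), (D19, 0) ✓
C=8: 2 rows → {A,B} = (D68, 6), (D68, 6) ✓
C=12: 3 rows → {A,B} = (D88, 7), (D88, 7), (D88, 7) ✓
C=1: 2 rows → {A,B} takes values {(D40, 8), (D61, 12)} — violation
C=6: 1 row → {A,B} = (D10, 11) ✓
The only C value with inconsistent RHS is C=1.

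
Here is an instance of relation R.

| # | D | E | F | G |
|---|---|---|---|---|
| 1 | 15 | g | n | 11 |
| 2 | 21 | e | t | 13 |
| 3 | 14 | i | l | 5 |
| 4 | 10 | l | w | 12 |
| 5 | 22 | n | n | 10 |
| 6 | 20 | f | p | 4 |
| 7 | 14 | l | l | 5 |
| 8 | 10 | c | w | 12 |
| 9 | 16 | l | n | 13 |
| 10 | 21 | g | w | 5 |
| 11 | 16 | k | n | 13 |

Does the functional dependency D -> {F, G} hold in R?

No

D=15: row 1 → {F,G} = (n, 11) ✓
D=21: rows 2, 10 → {F,G} takes values {(t, 13), (w, 5)} — violation
D=14: rows 3, 7 → {F,G} = (l, 5), (l, 5) ✓
D=10: rows 4, 8 → {F,G} = (w, 12), (w, 12) ✓
D=22: row 5 → {F,G} = (n, 10) ✓
D=20: row 6 → {F,G} = (p, 4) ✓
D=16: rows 9, 11 → {F,G} = (n, 13), (n, 13) ✓
Two rows agree on D but differ on {F, G}, so D -> {F, G} does not hold.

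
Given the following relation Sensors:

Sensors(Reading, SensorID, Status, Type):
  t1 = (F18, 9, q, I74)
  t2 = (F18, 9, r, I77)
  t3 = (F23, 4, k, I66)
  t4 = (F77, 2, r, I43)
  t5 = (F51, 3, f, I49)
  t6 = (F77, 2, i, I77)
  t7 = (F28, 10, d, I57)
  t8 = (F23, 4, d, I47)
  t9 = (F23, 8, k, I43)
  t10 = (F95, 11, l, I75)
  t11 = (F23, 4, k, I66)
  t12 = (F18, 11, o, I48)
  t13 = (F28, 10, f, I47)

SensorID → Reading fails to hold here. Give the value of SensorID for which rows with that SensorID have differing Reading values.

11

SensorID=9: rows 1, 2 → Reading = F18, F18 ✓
SensorID=4: rows 3, 8, 11 → Reading = F23, F23, F23 ✓
SensorID=2: rows 4, 6 → Reading = F77, F77 ✓
SensorID=3: row 5 → Reading = F51 ✓
SensorID=10: rows 7, 13 → Reading = F28, F28 ✓
SensorID=8: row 9 → Reading = F23 ✓
SensorID=11: rows 10, 12 → Reading takes values {F95, F18} — violation
The only SensorID value with inconsistent Reading is SensorID=11.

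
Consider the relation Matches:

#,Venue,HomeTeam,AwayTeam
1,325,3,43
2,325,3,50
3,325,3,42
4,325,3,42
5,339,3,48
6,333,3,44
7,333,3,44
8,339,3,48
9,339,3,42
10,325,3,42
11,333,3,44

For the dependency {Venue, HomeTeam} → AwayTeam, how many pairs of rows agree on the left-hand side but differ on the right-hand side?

9

(Venue=325, HomeTeam=3): violating pairs (1,2), (1,3), (1,4), (1,10), (2,3), (2,4), (2,10) — 7 pairs.
(Venue=339, HomeTeam=3): violating pairs (5,9), (8,9) — 2 pairs.
(Venue=333, HomeTeam=3): all 3 rows agree on AwayTeam — 0 pairs.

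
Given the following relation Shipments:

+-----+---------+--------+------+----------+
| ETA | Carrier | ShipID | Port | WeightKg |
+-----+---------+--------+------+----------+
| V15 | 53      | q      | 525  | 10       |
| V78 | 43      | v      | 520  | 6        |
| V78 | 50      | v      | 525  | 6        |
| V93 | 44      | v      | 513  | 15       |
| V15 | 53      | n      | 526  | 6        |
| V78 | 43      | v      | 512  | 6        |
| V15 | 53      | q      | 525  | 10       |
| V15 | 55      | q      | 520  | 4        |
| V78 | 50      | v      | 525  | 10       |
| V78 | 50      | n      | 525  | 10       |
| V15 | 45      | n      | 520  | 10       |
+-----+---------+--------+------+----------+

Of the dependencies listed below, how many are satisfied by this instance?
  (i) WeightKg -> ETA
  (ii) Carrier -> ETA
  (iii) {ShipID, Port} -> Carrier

(i) WeightKg -> ETA: WeightKg=10: 5 rows → ETA takes values {V15, V78} — violation; WeightKg=6: 4 rows → ETA takes values {V78, V15} — violation — fails.
(ii) Carrier -> ETA: every LHS value maps to a single RHS value — holds.
(iii) {ShipID, Port} -> Carrier: every LHS value maps to a single RHS value — holds.
2 of the 3 dependencies hold.

2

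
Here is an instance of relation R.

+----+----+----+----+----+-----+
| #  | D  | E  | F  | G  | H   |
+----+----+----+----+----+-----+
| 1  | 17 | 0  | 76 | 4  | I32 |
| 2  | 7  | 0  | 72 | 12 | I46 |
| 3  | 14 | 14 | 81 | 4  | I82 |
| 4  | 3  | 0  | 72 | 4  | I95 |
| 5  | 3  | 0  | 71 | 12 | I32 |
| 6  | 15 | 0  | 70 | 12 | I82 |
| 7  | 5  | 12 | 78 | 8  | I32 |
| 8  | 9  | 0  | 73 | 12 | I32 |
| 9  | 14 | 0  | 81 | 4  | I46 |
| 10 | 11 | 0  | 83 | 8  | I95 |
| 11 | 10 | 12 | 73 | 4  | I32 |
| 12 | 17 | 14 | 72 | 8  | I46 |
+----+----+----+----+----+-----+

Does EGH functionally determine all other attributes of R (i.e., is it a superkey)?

Rows 5 and 8 have the same EGH value (E=0, G=12, H=I32) but are distinct tuples, so EGH does not determine every attribute — not a superkey.

No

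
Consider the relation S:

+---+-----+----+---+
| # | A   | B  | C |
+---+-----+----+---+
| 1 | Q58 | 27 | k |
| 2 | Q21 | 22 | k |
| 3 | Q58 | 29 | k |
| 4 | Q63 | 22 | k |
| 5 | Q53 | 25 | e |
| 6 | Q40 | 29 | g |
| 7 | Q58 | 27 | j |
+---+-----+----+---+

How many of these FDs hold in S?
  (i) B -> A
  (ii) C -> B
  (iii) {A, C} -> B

0

(i) B -> A: B=22: rows 2, 4 → A takes values {Q21, Q63} — violation; B=29: rows 3, 6 → A takes values {Q58, Q40} — violation — fails.
(ii) C -> B: C=k: rows 1, 2, 3, 4 → B takes values {27, 22, 29} — violation — fails.
(iii) {A, C} -> B: (A=Q58, C=k): rows 1, 3 → B takes values {27, 29} — violation — fails.
None of the 3 dependencies hold.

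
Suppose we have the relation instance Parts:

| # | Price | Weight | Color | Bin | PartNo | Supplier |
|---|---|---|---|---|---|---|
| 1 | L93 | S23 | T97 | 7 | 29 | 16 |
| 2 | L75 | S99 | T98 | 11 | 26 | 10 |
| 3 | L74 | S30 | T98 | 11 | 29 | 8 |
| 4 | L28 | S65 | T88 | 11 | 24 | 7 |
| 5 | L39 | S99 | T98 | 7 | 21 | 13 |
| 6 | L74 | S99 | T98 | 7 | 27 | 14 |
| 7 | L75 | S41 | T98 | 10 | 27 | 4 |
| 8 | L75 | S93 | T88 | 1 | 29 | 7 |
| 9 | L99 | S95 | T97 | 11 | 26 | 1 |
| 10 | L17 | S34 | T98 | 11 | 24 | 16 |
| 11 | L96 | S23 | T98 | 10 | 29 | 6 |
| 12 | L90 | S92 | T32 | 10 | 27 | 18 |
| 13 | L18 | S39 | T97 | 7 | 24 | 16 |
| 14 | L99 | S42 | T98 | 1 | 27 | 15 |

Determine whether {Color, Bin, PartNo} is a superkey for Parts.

Yes

All 14 rows have distinct {Color, Bin, PartNo} values, so {Color, Bin, PartNo} → (all attributes) holds and {Color, Bin, PartNo} is a superkey.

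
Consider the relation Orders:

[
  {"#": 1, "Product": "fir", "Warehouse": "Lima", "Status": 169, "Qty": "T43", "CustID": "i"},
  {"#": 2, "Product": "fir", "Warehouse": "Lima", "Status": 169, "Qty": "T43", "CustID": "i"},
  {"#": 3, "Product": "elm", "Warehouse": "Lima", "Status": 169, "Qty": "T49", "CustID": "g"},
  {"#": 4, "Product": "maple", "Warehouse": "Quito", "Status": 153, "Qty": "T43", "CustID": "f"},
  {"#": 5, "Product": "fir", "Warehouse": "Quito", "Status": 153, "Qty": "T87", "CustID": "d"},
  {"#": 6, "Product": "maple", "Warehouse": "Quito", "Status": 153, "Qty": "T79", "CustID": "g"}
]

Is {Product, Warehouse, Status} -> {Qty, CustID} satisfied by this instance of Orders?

(Product=fir, Warehouse=Lima, Status=169): rows 1, 2 → {Qty,CustID} = (T43, i), (T43, i) ✓
(Product=elm, Warehouse=Lima, Status=169): row 3 → {Qty,CustID} = (T49, g) ✓
(Product=maple, Warehouse=Quito, Status=153): rows 4, 6 → {Qty,CustID} takes values {(T43, f), (T79, g)} — violation
(Product=fir, Warehouse=Quito, Status=153): row 5 → {Qty,CustID} = (T87, d) ✓
Two rows agree on {Product, Warehouse, Status} but differ on {Qty, CustID}, so {Product, Warehouse, Status} -> {Qty, CustID} does not hold.

No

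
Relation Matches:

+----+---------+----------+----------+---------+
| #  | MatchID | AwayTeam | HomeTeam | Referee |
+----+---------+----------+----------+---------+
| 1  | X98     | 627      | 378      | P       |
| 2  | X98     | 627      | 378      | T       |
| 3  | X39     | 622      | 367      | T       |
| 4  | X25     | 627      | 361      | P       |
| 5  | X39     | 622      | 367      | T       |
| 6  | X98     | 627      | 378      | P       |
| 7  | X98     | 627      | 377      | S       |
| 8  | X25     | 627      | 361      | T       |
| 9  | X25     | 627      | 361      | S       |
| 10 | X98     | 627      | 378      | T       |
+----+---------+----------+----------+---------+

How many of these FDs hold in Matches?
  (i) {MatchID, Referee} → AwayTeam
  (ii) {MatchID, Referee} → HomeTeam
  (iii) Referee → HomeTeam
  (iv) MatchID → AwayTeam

3

(i) {MatchID, Referee} → AwayTeam: every LHS value maps to a single RHS value — holds.
(ii) {MatchID, Referee} → HomeTeam: every LHS value maps to a single RHS value — holds.
(iii) Referee → HomeTeam: Referee=P: rows 1, 4, 6 → HomeTeam takes values {378, 361} — violation; Referee=T: rows 2, 3, 5, 8, 10 → HomeTeam takes values {378, 367, 361} — violation; Referee=S: rows 7, 9 → HomeTeam takes values {377, 361} — violation — fails.
(iv) MatchID → AwayTeam: every LHS value maps to a single RHS value — holds.
3 of the 4 dependencies hold.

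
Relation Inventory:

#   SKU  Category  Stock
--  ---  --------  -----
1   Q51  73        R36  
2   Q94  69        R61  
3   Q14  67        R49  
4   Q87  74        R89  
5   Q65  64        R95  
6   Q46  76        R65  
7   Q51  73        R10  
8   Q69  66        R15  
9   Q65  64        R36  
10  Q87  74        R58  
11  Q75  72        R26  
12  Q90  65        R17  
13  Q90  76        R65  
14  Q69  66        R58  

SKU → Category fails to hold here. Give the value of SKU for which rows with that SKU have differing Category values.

Q90

SKU=Q51: rows 1, 7 → Category = 73, 73 ✓
SKU=Q94: row 2 → Category = 69 ✓
SKU=Q14: row 3 → Category = 67 ✓
SKU=Q87: rows 4, 10 → Category = 74, 74 ✓
SKU=Q65: rows 5, 9 → Category = 64, 64 ✓
SKU=Q46: row 6 → Category = 76 ✓
SKU=Q69: rows 8, 14 → Category = 66, 66 ✓
SKU=Q75: row 11 → Category = 72 ✓
SKU=Q90: rows 12, 13 → Category takes values {65, 76} — violation
The only SKU value with inconsistent Category is SKU=Q90.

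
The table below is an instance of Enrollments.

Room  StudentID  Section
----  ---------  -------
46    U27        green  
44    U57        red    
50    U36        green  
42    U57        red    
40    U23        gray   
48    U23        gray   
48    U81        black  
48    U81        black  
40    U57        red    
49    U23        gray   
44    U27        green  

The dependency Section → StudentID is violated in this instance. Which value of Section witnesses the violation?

green

Section=green: 3 rows → StudentID takes values {U27, U36} — violation
Section=red: 3 rows → StudentID = U57, U57, U57 ✓
Section=gray: 3 rows → StudentID = U23, U23, U23 ✓
Section=black: 2 rows → StudentID = U81, U81 ✓
The only Section value with inconsistent StudentID is Section=green.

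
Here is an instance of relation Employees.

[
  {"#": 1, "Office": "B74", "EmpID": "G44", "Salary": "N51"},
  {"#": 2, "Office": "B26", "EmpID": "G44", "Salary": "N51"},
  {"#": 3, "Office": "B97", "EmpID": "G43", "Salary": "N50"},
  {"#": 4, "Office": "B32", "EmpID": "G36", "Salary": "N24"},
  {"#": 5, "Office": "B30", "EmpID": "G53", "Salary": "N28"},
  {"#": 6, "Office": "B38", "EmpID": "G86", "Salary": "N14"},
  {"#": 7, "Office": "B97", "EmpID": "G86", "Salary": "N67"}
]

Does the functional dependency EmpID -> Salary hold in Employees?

EmpID=G44: rows 1, 2 → Salary = N51, N51 ✓
EmpID=G43: row 3 → Salary = N50 ✓
EmpID=G36: row 4 → Salary = N24 ✓
EmpID=G53: row 5 → Salary = N28 ✓
EmpID=G86: rows 6, 7 → Salary takes values {N14, N67} — violation
Two rows agree on EmpID but differ on Salary, so EmpID -> Salary does not hold.

No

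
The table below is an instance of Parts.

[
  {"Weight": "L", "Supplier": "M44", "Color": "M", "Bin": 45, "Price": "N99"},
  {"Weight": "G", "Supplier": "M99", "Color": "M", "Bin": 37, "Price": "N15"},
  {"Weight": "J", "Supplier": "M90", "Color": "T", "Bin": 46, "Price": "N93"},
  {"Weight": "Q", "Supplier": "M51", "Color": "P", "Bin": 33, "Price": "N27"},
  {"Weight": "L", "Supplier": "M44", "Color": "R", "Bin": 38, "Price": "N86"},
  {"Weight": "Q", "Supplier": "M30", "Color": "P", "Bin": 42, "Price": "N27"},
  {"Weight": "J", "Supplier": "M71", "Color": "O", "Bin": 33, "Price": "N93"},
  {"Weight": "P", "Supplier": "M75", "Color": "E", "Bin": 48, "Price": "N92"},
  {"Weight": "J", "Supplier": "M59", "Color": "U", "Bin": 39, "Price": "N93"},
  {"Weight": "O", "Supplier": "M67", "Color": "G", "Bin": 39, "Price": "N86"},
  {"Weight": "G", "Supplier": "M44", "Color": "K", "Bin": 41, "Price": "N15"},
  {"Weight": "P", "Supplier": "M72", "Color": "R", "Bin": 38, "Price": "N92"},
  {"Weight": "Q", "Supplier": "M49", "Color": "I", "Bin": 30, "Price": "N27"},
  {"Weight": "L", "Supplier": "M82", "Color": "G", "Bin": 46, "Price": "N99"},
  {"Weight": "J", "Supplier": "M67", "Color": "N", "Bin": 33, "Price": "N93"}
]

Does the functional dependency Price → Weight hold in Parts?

No

Price=N99: 2 rows → Weight = L, L ✓
Price=N15: 2 rows → Weight = G, G ✓
Price=N93: 4 rows → Weight = J, J, J, J ✓
Price=N27: 3 rows → Weight = Q, Q, Q ✓
Price=N86: 2 rows → Weight takes values {L, O} — violation
Price=N92: 2 rows → Weight = P, P ✓
Two rows agree on Price but differ on Weight, so Price → Weight does not hold.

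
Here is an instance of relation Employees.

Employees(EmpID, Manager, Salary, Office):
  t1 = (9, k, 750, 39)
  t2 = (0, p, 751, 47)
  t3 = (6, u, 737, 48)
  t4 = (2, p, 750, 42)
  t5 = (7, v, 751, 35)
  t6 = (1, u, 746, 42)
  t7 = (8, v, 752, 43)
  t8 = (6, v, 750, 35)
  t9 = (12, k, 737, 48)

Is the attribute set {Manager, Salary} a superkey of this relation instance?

All 9 rows have distinct {Manager, Salary} values, so {Manager, Salary} → (all attributes) holds and {Manager, Salary} is a superkey.

Yes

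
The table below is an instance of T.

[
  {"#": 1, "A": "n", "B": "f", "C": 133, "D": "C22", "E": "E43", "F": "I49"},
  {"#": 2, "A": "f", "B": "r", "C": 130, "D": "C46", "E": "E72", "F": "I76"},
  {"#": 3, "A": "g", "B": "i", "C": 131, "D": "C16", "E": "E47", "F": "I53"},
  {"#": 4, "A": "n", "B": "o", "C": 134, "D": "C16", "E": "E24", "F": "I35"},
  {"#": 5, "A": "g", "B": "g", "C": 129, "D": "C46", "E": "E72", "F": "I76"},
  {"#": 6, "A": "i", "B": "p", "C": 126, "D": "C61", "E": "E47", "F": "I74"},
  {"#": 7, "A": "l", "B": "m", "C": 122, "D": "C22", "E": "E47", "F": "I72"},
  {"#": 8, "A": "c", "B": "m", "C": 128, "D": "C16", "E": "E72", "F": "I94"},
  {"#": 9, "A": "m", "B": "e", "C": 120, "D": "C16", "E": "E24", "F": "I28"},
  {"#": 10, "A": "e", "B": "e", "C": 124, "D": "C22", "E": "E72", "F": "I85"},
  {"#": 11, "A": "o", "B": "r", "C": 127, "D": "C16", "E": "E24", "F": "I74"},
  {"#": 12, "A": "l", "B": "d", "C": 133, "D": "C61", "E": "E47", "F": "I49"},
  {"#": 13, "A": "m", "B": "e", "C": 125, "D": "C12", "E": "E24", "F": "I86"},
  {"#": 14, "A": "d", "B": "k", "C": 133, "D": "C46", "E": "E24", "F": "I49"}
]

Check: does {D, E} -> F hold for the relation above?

No

(D=C22, E=E43): row 1 → F = I49 ✓
(D=C46, E=E72): rows 2, 5 → F = I76, I76 ✓
(D=C16, E=E47): row 3 → F = I53 ✓
(D=C16, E=E24): rows 4, 9, 11 → F takes values {I35, I28, I74} — violation
(D=C61, E=E47): rows 6, 12 → F takes values {I74, I49} — violation
(D=C22, E=E47): row 7 → F = I72 ✓
(D=C16, E=E72): row 8 → F = I94 ✓
(D=C22, E=E72): row 10 → F = I85 ✓
(D=C12, E=E24): row 13 → F = I86 ✓
(D=C46, E=E24): row 14 → F = I49 ✓
Two rows agree on {D, E} but differ on F, so {D, E} -> F does not hold.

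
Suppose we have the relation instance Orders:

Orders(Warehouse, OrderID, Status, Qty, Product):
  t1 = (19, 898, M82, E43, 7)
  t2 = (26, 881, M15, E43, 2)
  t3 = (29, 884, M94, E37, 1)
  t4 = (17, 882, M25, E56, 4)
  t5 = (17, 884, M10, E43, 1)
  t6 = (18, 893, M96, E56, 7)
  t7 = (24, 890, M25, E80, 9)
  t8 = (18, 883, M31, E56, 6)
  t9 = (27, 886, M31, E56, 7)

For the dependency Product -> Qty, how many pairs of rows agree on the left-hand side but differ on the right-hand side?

3

Product=7: violating pairs (1,6), (1,9) — 2 pairs.
Product=1: violating pairs (3,5) — 1 pair.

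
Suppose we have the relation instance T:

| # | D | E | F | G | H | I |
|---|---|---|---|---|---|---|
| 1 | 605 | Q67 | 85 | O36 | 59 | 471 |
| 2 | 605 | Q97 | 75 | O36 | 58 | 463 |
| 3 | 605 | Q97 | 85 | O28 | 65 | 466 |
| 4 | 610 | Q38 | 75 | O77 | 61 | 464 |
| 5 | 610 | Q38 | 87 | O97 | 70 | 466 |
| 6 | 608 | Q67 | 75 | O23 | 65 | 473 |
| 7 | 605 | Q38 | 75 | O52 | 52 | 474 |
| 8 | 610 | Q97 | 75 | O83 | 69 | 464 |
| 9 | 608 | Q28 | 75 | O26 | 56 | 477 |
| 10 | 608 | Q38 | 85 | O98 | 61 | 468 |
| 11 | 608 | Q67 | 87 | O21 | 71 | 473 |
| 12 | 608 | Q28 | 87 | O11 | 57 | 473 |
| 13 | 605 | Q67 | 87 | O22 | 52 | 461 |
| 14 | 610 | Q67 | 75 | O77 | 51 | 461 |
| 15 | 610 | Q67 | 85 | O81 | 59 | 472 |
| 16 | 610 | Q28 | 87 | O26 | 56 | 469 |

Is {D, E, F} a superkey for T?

All 16 rows have distinct {D, E, F} values, so {D, E, F} → (all attributes) holds and {D, E, F} is a superkey.

Yes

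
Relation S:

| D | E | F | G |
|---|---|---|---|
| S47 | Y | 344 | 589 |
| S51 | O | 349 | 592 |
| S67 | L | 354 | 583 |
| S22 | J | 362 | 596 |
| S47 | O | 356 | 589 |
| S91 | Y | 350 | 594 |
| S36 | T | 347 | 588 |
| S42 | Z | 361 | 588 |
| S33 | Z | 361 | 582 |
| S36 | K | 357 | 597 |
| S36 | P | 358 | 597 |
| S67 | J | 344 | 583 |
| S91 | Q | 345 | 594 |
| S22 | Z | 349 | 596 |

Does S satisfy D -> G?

D=S47: 2 rows → G = 589, 589 ✓
D=S51: 1 row → G = 592 ✓
D=S67: 2 rows → G = 583, 583 ✓
D=S22: 2 rows → G = 596, 596 ✓
D=S91: 2 rows → G = 594, 594 ✓
D=S36: 3 rows → G takes values {588, 597} — violation
D=S42: 1 row → G = 588 ✓
D=S33: 1 row → G = 582 ✓
Two rows agree on D but differ on G, so D -> G does not hold.

No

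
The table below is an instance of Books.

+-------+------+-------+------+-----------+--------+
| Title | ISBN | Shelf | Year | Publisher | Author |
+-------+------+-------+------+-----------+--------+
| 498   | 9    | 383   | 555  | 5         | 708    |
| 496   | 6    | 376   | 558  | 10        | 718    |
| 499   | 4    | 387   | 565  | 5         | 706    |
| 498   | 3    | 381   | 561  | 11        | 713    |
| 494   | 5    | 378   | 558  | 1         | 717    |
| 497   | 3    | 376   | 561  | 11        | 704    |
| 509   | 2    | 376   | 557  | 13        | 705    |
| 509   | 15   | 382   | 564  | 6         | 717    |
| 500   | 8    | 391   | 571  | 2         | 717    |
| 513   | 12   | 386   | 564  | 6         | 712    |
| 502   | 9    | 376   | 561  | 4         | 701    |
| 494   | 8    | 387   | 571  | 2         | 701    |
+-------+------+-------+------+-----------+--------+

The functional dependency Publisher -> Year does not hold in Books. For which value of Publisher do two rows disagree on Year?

5

Publisher=5: 2 rows → Year takes values {555, 565} — violation
Publisher=10: 1 row → Year = 558 ✓
Publisher=11: 2 rows → Year = 561, 561 ✓
Publisher=1: 1 row → Year = 558 ✓
Publisher=13: 1 row → Year = 557 ✓
Publisher=6: 2 rows → Year = 564, 564 ✓
Publisher=2: 2 rows → Year = 571, 571 ✓
Publisher=4: 1 row → Year = 561 ✓
The only Publisher value with inconsistent Year is Publisher=5.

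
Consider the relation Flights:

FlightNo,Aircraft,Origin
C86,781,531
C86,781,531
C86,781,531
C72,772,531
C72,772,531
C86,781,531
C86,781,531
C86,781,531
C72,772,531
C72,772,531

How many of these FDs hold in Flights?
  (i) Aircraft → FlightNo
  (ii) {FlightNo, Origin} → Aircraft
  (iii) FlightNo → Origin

3

(i) Aircraft → FlightNo: every LHS value maps to a single RHS value — holds.
(ii) {FlightNo, Origin} → Aircraft: every LHS value maps to a single RHS value — holds.
(iii) FlightNo → Origin: every LHS value maps to a single RHS value — holds.
3 of the 3 dependencies hold.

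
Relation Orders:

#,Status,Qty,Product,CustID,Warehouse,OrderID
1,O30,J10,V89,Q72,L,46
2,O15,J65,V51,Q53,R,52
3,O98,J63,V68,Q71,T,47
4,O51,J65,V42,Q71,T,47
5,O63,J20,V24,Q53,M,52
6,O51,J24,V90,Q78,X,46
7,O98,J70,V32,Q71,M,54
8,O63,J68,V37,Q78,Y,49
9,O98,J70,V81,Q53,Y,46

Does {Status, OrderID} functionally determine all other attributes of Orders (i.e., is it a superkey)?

Yes

All 9 rows have distinct {Status, OrderID} values, so {Status, OrderID} → (all attributes) holds and {Status, OrderID} is a superkey.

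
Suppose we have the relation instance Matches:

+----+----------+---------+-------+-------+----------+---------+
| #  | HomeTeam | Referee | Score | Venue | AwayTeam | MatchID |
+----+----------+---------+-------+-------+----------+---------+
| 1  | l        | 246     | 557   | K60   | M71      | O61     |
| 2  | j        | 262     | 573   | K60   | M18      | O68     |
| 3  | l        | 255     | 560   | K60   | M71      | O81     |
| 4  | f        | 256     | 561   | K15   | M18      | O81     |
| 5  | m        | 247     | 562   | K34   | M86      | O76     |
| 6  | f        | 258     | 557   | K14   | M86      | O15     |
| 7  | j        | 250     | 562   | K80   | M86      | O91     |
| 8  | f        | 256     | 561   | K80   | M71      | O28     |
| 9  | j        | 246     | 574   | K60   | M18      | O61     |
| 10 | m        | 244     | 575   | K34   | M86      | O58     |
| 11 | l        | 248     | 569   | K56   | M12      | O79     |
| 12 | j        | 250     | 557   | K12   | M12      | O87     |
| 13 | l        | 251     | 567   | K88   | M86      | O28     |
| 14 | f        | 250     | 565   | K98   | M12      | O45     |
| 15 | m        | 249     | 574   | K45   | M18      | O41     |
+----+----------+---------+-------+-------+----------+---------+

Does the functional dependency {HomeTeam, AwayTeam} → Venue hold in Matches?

Yes

(HomeTeam=l, AwayTeam=M71): rows 1, 3 → Venue = K60, K60 ✓
(HomeTeam=j, AwayTeam=M18): rows 2, 9 → Venue = K60, K60 ✓
(HomeTeam=f, AwayTeam=M18): row 4 → Venue = K15 ✓
(HomeTeam=m, AwayTeam=M86): rows 5, 10 → Venue = K34, K34 ✓
(HomeTeam=f, AwayTeam=M86): row 6 → Venue = K14 ✓
(HomeTeam=j, AwayTeam=M86): row 7 → Venue = K80 ✓
(HomeTeam=f, AwayTeam=M71): row 8 → Venue = K80 ✓
(HomeTeam=l, AwayTeam=M12): row 11 → Venue = K56 ✓
(HomeTeam=j, AwayTeam=M12): row 12 → Venue = K12 ✓
(HomeTeam=l, AwayTeam=M86): row 13 → Venue = K88 ✓
(HomeTeam=f, AwayTeam=M12): row 14 → Venue = K98 ✓
(HomeTeam=m, AwayTeam=M18): row 15 → Venue = K45 ✓
Every {HomeTeam, AwayTeam} value is associated with a single Venue value, so {HomeTeam, AwayTeam} → Venue holds.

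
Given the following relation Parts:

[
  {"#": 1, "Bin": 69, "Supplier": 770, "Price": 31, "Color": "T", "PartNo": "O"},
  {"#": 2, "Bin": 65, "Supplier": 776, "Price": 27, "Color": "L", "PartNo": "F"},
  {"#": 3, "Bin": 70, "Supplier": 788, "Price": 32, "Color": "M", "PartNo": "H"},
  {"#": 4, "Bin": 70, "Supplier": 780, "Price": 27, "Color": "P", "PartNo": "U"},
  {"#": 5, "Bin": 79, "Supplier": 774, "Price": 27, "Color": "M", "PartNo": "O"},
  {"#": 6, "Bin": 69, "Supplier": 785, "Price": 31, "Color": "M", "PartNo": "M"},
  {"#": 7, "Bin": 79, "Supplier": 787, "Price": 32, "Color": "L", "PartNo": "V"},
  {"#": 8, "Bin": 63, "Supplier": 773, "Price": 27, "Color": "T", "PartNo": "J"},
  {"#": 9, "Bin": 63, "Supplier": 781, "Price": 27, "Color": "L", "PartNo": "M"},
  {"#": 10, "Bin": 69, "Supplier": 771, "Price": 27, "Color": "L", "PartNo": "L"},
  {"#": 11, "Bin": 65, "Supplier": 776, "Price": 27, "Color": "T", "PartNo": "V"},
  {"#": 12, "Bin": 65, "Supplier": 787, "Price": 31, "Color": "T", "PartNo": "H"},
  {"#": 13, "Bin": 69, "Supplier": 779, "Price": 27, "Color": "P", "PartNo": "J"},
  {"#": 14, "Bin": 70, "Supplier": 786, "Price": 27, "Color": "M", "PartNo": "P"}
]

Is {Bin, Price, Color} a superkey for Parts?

All 14 rows have distinct {Bin, Price, Color} values, so {Bin, Price, Color} → (all attributes) holds and {Bin, Price, Color} is a superkey.

Yes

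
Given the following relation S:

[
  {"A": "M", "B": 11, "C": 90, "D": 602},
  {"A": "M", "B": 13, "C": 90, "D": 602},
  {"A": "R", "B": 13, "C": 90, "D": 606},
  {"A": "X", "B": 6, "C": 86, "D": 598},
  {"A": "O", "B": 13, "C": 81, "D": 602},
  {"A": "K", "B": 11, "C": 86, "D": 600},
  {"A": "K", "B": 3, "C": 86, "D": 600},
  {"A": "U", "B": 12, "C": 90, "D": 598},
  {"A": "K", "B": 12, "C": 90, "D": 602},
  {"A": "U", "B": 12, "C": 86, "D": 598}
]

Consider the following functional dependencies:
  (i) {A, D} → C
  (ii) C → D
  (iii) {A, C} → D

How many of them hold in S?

1

(i) {A, D} → C: (A=U, D=598): 2 rows → C takes values {90, 86} — violation — fails.
(ii) C → D: C=90: 5 rows → D takes values {602, 606, 598} — violation; C=86: 4 rows → D takes values {598, 600} — violation — fails.
(iii) {A, C} → D: every LHS value maps to a single RHS value — holds.
1 of the 3 dependencies holds.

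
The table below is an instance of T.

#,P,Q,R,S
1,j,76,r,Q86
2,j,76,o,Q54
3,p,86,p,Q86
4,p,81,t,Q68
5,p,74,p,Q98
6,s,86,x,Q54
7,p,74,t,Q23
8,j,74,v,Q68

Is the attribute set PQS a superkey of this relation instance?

Yes

All 8 rows have distinct PQS values, so PQS → (all attributes) holds and PQS is a superkey.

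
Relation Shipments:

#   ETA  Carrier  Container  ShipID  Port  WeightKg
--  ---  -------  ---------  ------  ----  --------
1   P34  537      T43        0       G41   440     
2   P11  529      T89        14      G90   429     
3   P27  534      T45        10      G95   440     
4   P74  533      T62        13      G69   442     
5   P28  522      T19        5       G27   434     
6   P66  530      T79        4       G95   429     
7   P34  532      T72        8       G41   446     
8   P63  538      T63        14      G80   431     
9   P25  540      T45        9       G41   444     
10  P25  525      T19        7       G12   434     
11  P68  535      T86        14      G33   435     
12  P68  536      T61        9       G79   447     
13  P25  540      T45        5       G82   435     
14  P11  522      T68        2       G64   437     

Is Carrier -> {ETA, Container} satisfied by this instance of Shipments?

Carrier=537: row 1 → {ETA,Container} = (P34, T43) ✓
Carrier=529: row 2 → {ETA,Container} = (P11, T89) ✓
Carrier=534: row 3 → {ETA,Container} = (P27, T45) ✓
Carrier=533: row 4 → {ETA,Container} = (P74, T62) ✓
Carrier=522: rows 5, 14 → {ETA,Container} takes values {(P28, T19), (P11, T68)} — violation
Carrier=530: row 6 → {ETA,Container} = (P66, T79) ✓
Carrier=532: row 7 → {ETA,Container} = (P34, T72) ✓
Carrier=538: row 8 → {ETA,Container} = (P63, T63) ✓
Carrier=540: rows 9, 13 → {ETA,Container} = (P25, T45), (P25, T45) ✓
Carrier=525: row 10 → {ETA,Container} = (P25, T19) ✓
Carrier=535: row 11 → {ETA,Container} = (P68, T86) ✓
Carrier=536: row 12 → {ETA,Container} = (P68, T61) ✓
Two rows agree on Carrier but differ on {ETA, Container}, so Carrier -> {ETA, Container} does not hold.

No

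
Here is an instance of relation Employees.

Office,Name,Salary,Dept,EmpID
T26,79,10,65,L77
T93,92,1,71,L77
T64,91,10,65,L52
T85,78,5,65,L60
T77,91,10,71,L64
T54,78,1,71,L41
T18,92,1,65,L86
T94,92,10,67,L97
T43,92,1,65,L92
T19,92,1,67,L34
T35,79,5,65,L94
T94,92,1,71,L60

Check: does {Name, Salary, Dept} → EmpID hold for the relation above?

No

(Name=79, Salary=10, Dept=65): 1 row → EmpID = L77 ✓
(Name=92, Salary=1, Dept=71): 2 rows → EmpID takes values {L77, L60} — violation
(Name=91, Salary=10, Dept=65): 1 row → EmpID = L52 ✓
(Name=78, Salary=5, Dept=65): 1 row → EmpID = L60 ✓
(Name=91, Salary=10, Dept=71): 1 row → EmpID = L64 ✓
(Name=78, Salary=1, Dept=71): 1 row → EmpID = L41 ✓
(Name=92, Salary=1, Dept=65): 2 rows → EmpID takes values {L86, L92} — violation
(Name=92, Salary=10, Dept=67): 1 row → EmpID = L97 ✓
(Name=92, Salary=1, Dept=67): 1 row → EmpID = L34 ✓
(Name=79, Salary=5, Dept=65): 1 row → EmpID = L94 ✓
Two rows agree on {Name, Salary, Dept} but differ on EmpID, so {Name, Salary, Dept} → EmpID does not hold.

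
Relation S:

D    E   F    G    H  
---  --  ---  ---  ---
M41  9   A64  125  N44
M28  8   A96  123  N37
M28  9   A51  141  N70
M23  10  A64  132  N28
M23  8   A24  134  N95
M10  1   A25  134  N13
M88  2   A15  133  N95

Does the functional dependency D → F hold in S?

No

D=M41: 1 row → F = A64 ✓
D=M28: 2 rows → F takes values {A96, A51} — violation
D=M23: 2 rows → F takes values {A64, A24} — violation
D=M10: 1 row → F = A25 ✓
D=M88: 1 row → F = A15 ✓
Two rows agree on D but differ on F, so D → F does not hold.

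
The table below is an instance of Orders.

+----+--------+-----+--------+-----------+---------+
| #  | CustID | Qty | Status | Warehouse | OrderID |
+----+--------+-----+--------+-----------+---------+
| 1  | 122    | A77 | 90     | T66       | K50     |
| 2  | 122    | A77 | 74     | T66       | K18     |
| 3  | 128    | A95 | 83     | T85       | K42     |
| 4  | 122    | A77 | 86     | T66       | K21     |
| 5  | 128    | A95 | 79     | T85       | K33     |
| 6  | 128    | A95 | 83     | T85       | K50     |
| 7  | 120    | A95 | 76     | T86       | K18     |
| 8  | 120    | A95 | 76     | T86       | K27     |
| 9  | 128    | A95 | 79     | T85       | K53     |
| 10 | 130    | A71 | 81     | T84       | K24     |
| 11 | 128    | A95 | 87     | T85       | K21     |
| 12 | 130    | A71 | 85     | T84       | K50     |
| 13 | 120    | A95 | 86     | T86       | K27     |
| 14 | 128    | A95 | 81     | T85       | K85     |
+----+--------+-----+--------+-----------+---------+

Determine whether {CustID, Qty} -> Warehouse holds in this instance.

(CustID=122, Qty=A77): rows 1, 2, 4 → Warehouse = T66, T66, T66 ✓
(CustID=128, Qty=A95): rows 3, 5, 6, 9, 11, 14 → Warehouse = T85, T85, T85, T85, T85, T85 ✓
(CustID=120, Qty=A95): rows 7, 8, 13 → Warehouse = T86, T86, T86 ✓
(CustID=130, Qty=A71): rows 10, 12 → Warehouse = T84, T84 ✓
Every {CustID, Qty} value is associated with a single Warehouse value, so {CustID, Qty} -> Warehouse holds.

Yes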